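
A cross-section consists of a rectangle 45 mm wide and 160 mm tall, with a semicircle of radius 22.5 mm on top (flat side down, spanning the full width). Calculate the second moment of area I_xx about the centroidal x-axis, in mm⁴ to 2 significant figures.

I_xx ≈ 2.1 × 10⁷ mm⁴

Break the section into simple shapes (no overlaps), measuring from the bottom-left corner of the bounding box.
Rectangular body: 45 × 160, A = 7 200 mm², y = 80 mm, Ī = 15 360 000 mm⁴.
Semicircular cap: semicircle r = 22.5, A = 795.2 mm², y = 169.5 mm, Ī = 28 130 mm⁴.
Centroid: ȳ = ΣA·y / ΣA = 88.91 mm.
Transfer each piece to the centroidal x-axis using Ī + A·d² with d = y − 88.91:
  rectangular body: d = -8.907 mm → contributes +15 931 171 mm⁴
  semicircular cap: d = 80.64 mm → contributes +5 199 598 mm⁴
Total I = 21 130 769 mm⁴.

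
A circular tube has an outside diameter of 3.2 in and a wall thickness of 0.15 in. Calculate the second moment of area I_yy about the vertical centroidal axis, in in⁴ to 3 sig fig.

I_yy ≈ 1.68 in⁴

Split into non-overlapping primitives; take the origin at the lower-left of the bounding box.
Outer circle: ⌀3.2, A = 8.0425 in², x = 1.6 in, Ī = 5.1472 in⁴.
Bore (subtracted): ⌀2.9, A = 6.6052 in², x = 1.6 in, Ī = 3.4719 in⁴.
By symmetry the centroid is at mid-width, x̄ = 1.6 in.
All pieces are centred on the vertical centroidal axis, so I = ΣĪ (holes subtracted) = 1.6753 in⁴.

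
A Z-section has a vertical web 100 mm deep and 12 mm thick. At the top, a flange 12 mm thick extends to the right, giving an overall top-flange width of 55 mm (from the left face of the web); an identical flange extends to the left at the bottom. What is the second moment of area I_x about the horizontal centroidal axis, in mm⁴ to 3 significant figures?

I_x ≈ 3.01 × 10⁶ mm⁴

Break the section into simple shapes (no overlaps), measuring from the bottom-left corner of the bounding box.
Web: 12 × 100, A = 1 200 mm², y = 50 mm, Ī = 1 000 000 mm⁴.
Top flange (beyond web): 43 × 12, A = 516 mm², y = 94 mm, Ī = 6 192 mm⁴.
Bottom flange (beyond web): 43 × 12, A = 516 mm², y = 6 mm, Ī = 6 192 mm⁴.
Centroid: ȳ = ΣA·y / ΣA = 50 mm.
Transfer each piece to the horizontal centroidal axis using Ī + A·d² with d = y − 50:
  web: d = 0 mm → contributes +1 000 000 mm⁴
  top flange (beyond web): d = 44 mm → contributes +1 005 168 mm⁴
  bottom flange (beyond web): d = -44 mm → contributes +1 005 168 mm⁴
Total I = 3 010 336 mm⁴.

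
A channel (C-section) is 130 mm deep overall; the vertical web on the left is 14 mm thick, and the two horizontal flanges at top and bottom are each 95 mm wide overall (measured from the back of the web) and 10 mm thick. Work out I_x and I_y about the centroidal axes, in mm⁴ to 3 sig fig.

Treat the section as a set of non-overlapping primitives; coordinates are from the bounding-box lower-left.
Web: 14 × 130, A = 1 820 mm², y = 65 mm, Ī = 2 563 167 mm⁴.
Top flange (beyond web): 81 × 10, A = 810 mm², y = 125 mm, Ī = 6 750 mm⁴.
Bottom flange (beyond web): 81 × 10, A = 810 mm², y = 5 mm, Ī = 6 750 mm⁴.
By symmetry the centroid is at mid-height, ȳ = 65 mm.
Transfer each piece to the centroidal x-axis using Ī + A·d² with d = y − 65:
  web: d = 0 mm → contributes +2 563 167 mm⁴
  top flange (beyond web): d = 60 mm → contributes +2 922 750 mm⁴
  bottom flange (beyond web): d = -60 mm → contributes +2 922 750 mm⁴
Total I = 8 408 667 mm⁴.
For the y-axis: x̄ = 29.369 mm.
Repeating about the centroidal y-axis gives I_y = 2 849 278 mm⁴.

I_x ≈ 8.41 × 10⁶ mm⁴, I_y ≈ 2.85 × 10⁶ mm⁴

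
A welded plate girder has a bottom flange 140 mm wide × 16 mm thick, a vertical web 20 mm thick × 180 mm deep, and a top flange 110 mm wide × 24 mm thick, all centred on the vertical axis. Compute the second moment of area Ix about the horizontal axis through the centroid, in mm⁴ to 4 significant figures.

Ix ≈ 5.858 × 10⁷ mm⁴

Treat the section as a set of non-overlapping primitives; coordinates are from the bounding-box lower-left.
Bottom plate: 140 × 16, A = 2 240 mm², y = 8 mm, Ī = 47786.7 mm⁴.
Web plate: 20 × 180, A = 3 600 mm², y = 106 mm, Ī = 9 720 000 mm⁴.
Top plate: 110 × 24, A = 2 640 mm², y = 208 mm, Ī = 126 720 mm⁴.
Centroid: ȳ = ΣA·y / ΣA = 111.868 mm.
Transfer each piece to the horizontal axis through the centroid using Ī + A·d² with d = y − 111.868:
  bottom plate: d = -103.868 mm → contributes +24 214 129 mm⁴
  web plate: d = -5.86792 mm → contributes +9 843 957 mm⁴
  top plate: d = 96.1321 mm → contributes +24 523 952 mm⁴
Total I = 58 582 039 mm⁴.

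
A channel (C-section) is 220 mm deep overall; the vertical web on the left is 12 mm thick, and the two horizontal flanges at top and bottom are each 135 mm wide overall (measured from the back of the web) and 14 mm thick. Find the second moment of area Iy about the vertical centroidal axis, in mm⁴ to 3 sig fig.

Iy ≈ 1.12 × 10⁷ mm⁴

Decompose the section into non-overlapping parts with the origin at the bottom-left of its bounding rectangle.
Web: 12 × 220, A = 2 640 mm², x = 6 mm, Ī = 31 680 mm⁴.
Top flange (beyond web): 123 × 14, A = 1 722 mm², x = 73.5 mm, Ī = 2 171 012 mm⁴.
Bottom flange (beyond web): 123 × 14, A = 1 722 mm², x = 73.5 mm, Ī = 2 171 012 mm⁴.
Centroid: x̄ = ΣA·x / ΣA = 44.21 mm.
Transfer each piece to the vertical centroidal axis using Ī + A·d² with d = x − 44.21:
  web: d = -38.21 mm → contributes +3 886 103 mm⁴
  top flange (beyond web): d = 29.29 mm → contributes +3 648 316 mm⁴
  bottom flange (beyond web): d = 29.29 mm → contributes +3 648 316 mm⁴
Total I = 11 182 736 mm⁴.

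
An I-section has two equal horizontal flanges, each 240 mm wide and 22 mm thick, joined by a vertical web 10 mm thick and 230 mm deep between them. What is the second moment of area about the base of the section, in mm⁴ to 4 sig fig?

Decompose the section into non-overlapping parts with the origin at the bottom-left of its bounding rectangle.
Bottom flange: 240 × 22, A = 5 280 mm², y = 11 mm, Ī = 212 960 mm⁴.
Web: 10 × 230, A = 2 300 mm², y = 137 mm, Ī = 10 139 167 mm⁴.
Top flange: 240 × 22, A = 5 280 mm², y = 263 mm, Ī = 212 960 mm⁴.
Transfer each piece to the bottom edge using Ī + A·d² with d = y − 0:
  bottom flange: d = 11 mm → contributes +851 840 mm⁴
  web: d = 137 mm → contributes +53 307 867 mm⁴
  top flange: d = 263 mm → contributes +365 425 280 mm⁴
Total I = 419 584 987 mm⁴.

I_base ≈ 4.196 × 10⁸ mm⁴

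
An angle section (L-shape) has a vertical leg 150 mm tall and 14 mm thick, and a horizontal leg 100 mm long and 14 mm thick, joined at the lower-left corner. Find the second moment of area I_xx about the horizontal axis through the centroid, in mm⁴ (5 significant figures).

I_xx ≈ 7.4957 × 10⁶ mm⁴

Split into non-overlapping primitives; take the origin at the lower-left of the bounding box.
Vertical leg: 14 × 150, A = 2 100 mm², y = 75 mm, Ī = 3 937 500 mm⁴.
Horizontal leg (remainder): 86 × 14, A = 1 204 mm², y = 7 mm, Ī = 19665.33 mm⁴.
Centroid: ȳ = ΣA·y / ΣA = 50.22034 mm.
Transfer each piece to the horizontal axis through the centroid using Ī + A·d² with d = y − 50.22034:
  vertical leg: d = 24.77966 mm → contributes +5 226 966 mm⁴
  horizontal leg (remainder): d = -43.22034 mm → contributes +2 268 735 mm⁴
Total I = 7 495 701 mm⁴.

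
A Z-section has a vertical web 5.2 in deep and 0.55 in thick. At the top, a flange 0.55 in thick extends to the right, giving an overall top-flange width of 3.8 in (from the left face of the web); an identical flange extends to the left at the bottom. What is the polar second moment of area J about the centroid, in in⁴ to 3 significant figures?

J ≈ 42.0 in⁴

Break the section into simple shapes (no overlaps), measuring from the bottom-left corner of the bounding box.
Web: 0.55 × 5.2, A = 2.86 in², y = 2.6 in, Ī = 6.4445 in⁴.
Top flange (beyond web): 3.25 × 0.55, A = 1.7875 in², y = 4.925 in, Ī = 0.04506 in⁴.
Bottom flange (beyond web): 3.25 × 0.55, A = 1.7875 in², y = 0.275 in, Ī = 0.04506 in⁴.
Centroid: ȳ = ΣA·y / ΣA = 2.6 in.
Transfer each piece to the centroidal x-axis using Ī + A·d² with d = y − 2.6:
  web: d = 0 in → contributes +6.4445 in⁴
  top flange (beyond web): d = 2.325 in → contributes +9.7076 in⁴
  bottom flange (beyond web): d = -2.325 in → contributes +9.7076 in⁴
Total I = 25.86 in⁴.
For the y-axis: x̄ = 3.525 in.
Repeating about the centroidal y-axis gives I_y = 16.125 in⁴.
Polar second moment: J = I_x + I_y = 41.984 in⁴.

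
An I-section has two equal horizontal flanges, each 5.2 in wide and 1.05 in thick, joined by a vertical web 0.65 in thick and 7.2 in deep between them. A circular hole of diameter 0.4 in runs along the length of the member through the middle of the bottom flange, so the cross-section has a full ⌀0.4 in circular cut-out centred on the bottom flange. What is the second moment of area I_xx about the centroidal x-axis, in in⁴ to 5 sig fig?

Decompose the section into non-overlapping parts with the origin at the bottom-left of its bounding rectangle.
Bottom flange: 5.2 × 1.05, A = 5.46 in², y = 0.525 in, Ī = 0.5016375 in⁴.
Web: 0.65 × 7.2, A = 4.68 in², y = 4.65 in, Ī = 20.2176 in⁴.
Top flange: 5.2 × 1.05, A = 5.46 in², y = 8.775 in, Ī = 0.5016375 in⁴.
Hole (subtracted): ⌀0.4, A = 0.1256637 in², y = 0.525 in, Ī = 0.001256637 in⁴.
Centroid: ȳ = ΣA·y / ΣA = 4.683498 in.
Transfer each piece to the centroidal x-axis using Ī + A·d² with d = y − 4.683498:
  bottom flange: d = -4.158498 in → contributes +94.922 in⁴
  web: d = -0.03349822 in → contributes +20.22285 in⁴
  top flange: d = 4.091502 in → contributes +91.90415 in⁴
  hole: d = -4.158498 in → contributes −2.174373 in⁴
Total I = 204.8746 in⁴.

I_xx ≈ 204.87 in⁴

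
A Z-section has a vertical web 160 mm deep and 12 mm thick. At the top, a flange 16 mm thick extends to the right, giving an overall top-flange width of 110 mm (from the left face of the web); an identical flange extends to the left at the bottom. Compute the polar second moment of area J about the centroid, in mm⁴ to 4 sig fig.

J ≈ 3.244 × 10⁷ mm⁴

Break the section into simple shapes (no overlaps), measuring from the bottom-left corner of the bounding box.
Web: 12 × 160, A = 1 920 mm², y = 80 mm, Ī = 4 096 000 mm⁴.
Top flange (beyond web): 98 × 16, A = 1 568 mm², y = 152 mm, Ī = 33450.7 mm⁴.
Bottom flange (beyond web): 98 × 16, A = 1 568 mm², y = 8 mm, Ī = 33450.7 mm⁴.
Centroid: ȳ = ΣA·y / ΣA = 80 mm.
Transfer each piece to the centroidal x-axis using Ī + A·d² with d = y − 80:
  web: d = 0 mm → contributes +4 096 000 mm⁴
  top flange (beyond web): d = 72 mm → contributes +8 161 963 mm⁴
  bottom flange (beyond web): d = -72 mm → contributes +8 161 963 mm⁴
Total I = 20 419 925 mm⁴.
For the y-axis: x̄ = 104 mm.
Repeating about the centroidal y-axis gives I_y = 12 019 285 mm⁴.
Polar second moment: J = I_x + I_y = 32 439 211 mm⁴.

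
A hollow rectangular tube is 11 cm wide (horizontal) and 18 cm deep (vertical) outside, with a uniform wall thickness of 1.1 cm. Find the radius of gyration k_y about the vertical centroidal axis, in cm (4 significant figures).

Treat the section as a set of non-overlapping primitives; coordinates are from the bounding-box lower-left.
Outer rectangle: 11 × 18, A = 198 cm², x = 5.5 cm, Ī = 1996.5 cm⁴.
Inner void (subtracted): 8.8 × 15.8, A = 139.04 cm², x = 5.5 cm, Ī = 897.271 cm⁴.
By symmetry the centroid is at mid-width, x̄ = 5.5 cm.
All pieces are centred on the vertical centroidal axis, so I = ΣĪ (holes subtracted) = 1099.23 cm⁴.
Radius of gyration: k = √(I/A) = √(1099.23 / 58.96) = 4.31783 cm.

k_y ≈ 4.318 cm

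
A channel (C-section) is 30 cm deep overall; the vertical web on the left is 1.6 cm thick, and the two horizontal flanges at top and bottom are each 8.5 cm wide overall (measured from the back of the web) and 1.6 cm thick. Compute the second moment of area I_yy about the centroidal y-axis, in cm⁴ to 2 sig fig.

Split into non-overlapping primitives; take the origin at the lower-left of the bounding box.
Web: 1.6 × 30, A = 48 cm², x = 0.8 cm, Ī = 10.24 cm⁴.
Top flange (beyond web): 6.9 × 1.6, A = 11.04 cm², x = 5.05 cm, Ī = 43.8 cm⁴.
Bottom flange (beyond web): 6.9 × 1.6, A = 11.04 cm², x = 5.05 cm, Ī = 43.8 cm⁴.
Centroid: x̄ = ΣA·x / ΣA = 2.139 cm.
Transfer each piece to the centroidal y-axis using Ī + A·d² with d = x − 2.139:
  web: d = -1.339 cm → contributes +96.31 cm⁴
  top flange (beyond web): d = 2.911 cm → contributes +137.4 cm⁴
  bottom flange (beyond web): d = 2.911 cm → contributes +137.4 cm⁴
Total I = 371 cm⁴.

I_yy ≈ 370 cm⁴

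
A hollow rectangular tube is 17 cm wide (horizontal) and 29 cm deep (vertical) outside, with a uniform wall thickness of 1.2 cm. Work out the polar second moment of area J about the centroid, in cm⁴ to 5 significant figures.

J ≈ 1.6627 × 10⁴ cm⁴

Treat the section as a set of non-overlapping primitives; coordinates are from the bounding-box lower-left.
Outer rectangle: 17 × 29, A = 493 cm², y = 14.5 cm, Ī = 34551.08 cm⁴.
Inner void (subtracted): 14.6 × 26.6, A = 388.36 cm², y = 14.5 cm, Ī = 22 899 cm⁴.
By symmetry the centroid is at mid-height, ȳ = 14.5 cm.
All pieces are centred on the centroidal x-axis, so I = ΣĪ (holes subtracted) = 11652.08 cm⁴.
Repeating about the centroidal y-axis gives I_y = 4974.515 cm⁴.
Polar second moment: J = I_x + I_y = 16626.6 cm⁴.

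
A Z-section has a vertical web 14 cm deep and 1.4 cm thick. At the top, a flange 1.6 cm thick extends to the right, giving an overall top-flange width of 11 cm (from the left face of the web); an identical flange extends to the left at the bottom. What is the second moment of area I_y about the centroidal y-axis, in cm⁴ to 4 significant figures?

Treat the section as a set of non-overlapping primitives; coordinates are from the bounding-box lower-left.
Web: 1.4 × 14, A = 19.6 cm², x = 10.3 cm, Ī = 3.20133 cm⁴.
Top flange (beyond web): 9.6 × 1.6, A = 15.36 cm², x = 15.8 cm, Ī = 117.965 cm⁴.
Bottom flange (beyond web): 9.6 × 1.6, A = 15.36 cm², x = 4.8 cm, Ī = 117.965 cm⁴.
Centroid: x̄ = ΣA·x / ΣA = 10.3 cm.
Transfer each piece to the centroidal y-axis using Ī + A·d² with d = x − 10.3:
  web: d = 0 cm → contributes +3.20133 cm⁴
  top flange (beyond web): d = 5.5 cm → contributes +582.605 cm⁴
  bottom flange (beyond web): d = -5.5 cm → contributes +582.605 cm⁴
Total I = 1168.41 cm⁴.

I_y ≈ 1168 cm⁴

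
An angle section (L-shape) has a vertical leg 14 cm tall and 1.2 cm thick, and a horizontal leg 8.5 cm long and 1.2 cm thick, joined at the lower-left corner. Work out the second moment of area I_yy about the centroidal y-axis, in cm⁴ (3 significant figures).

I_yy ≈ 145 cm⁴

Split into non-overlapping primitives; take the origin at the lower-left of the bounding box.
Vertical leg: 1.2 × 14, A = 16.8 cm², x = 0.6 cm, Ī = 2.016 cm⁴.
Horizontal leg (remainder): 7.3 × 1.2, A = 8.76 cm², x = 4.85 cm, Ī = 38.902 cm⁴.
Centroid: x̄ = ΣA·x / ΣA = 2.0566 cm.
Transfer each piece to the centroidal y-axis using Ī + A·d² with d = x − 2.0566:
  vertical leg: d = -1.4566 cm → contributes +37.659 cm⁴
  horizontal leg (remainder): d = 2.7934 cm → contributes +107.26 cm⁴
Total I = 144.92 cm⁴.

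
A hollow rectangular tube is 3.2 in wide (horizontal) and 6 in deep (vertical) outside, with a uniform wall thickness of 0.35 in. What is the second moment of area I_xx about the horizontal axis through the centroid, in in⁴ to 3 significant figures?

Treat the section as a set of non-overlapping primitives; coordinates are from the bounding-box lower-left.
Outer rectangle: 3.2 × 6, A = 19.2 in², y = 3 in, Ī = 57.6 in⁴.
Inner void (subtracted): 2.5 × 5.3, A = 13.25 in², y = 3 in, Ī = 31.016 in⁴.
By symmetry the centroid is at mid-height, ȳ = 3 in.
All pieces are centred on the horizontal axis through the centroid, so I = ΣĪ (holes subtracted) = 26.584 in⁴.

I_xx ≈ 26.6 in⁴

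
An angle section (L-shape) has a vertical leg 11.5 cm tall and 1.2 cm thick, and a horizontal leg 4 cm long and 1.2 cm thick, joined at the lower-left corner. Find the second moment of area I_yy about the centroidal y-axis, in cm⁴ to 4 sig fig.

Treat the section as a set of non-overlapping primitives; coordinates are from the bounding-box lower-left.
Vertical leg: 1.2 × 11.5, A = 13.8 cm², x = 0.6 cm, Ī = 1.656 cm⁴.
Horizontal leg (remainder): 2.8 × 1.2, A = 3.36 cm², x = 2.6 cm, Ī = 2.1952 cm⁴.
Centroid: x̄ = ΣA·x / ΣA = 0.991608 cm.
Transfer each piece to the centroidal y-axis using Ī + A·d² with d = x − 0.991608:
  vertical leg: d = -0.391608 cm → contributes +3.77233 cm⁴
  horizontal leg (remainder): d = 1.60839 cm → contributes +10.8873 cm⁴
Total I = 14.6596 cm⁴.

I_yy ≈ 14.66 cm⁴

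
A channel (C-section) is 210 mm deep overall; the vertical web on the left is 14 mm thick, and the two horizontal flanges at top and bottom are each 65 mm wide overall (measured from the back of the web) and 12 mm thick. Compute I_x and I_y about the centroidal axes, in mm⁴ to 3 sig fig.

Split into non-overlapping primitives; take the origin at the lower-left of the bounding box.
Web: 14 × 210, A = 2 940 mm², y = 105 mm, Ī = 10 804 500 mm⁴.
Top flange (beyond web): 51 × 12, A = 612 mm², y = 204 mm, Ī = 7 344 mm⁴.
Bottom flange (beyond web): 51 × 12, A = 612 mm², y = 6 mm, Ī = 7 344 mm⁴.
By symmetry the centroid is at mid-height, ȳ = 105 mm.
Transfer each piece to the centroidal x-axis using Ī + A·d² with d = y − 105:
  web: d = 0 mm → contributes +10 804 500 mm⁴
  top flange (beyond web): d = 99 mm → contributes +6 005 556 mm⁴
  bottom flange (beyond web): d = -99 mm → contributes +6 005 556 mm⁴
Total I = 22 815 612 mm⁴.
For the y-axis: x̄ = 16.553 mm.
Repeating about the centroidal y-axis gives I_y = 1 226 141 mm⁴.

I_x ≈ 2.28 × 10⁷ mm⁴, I_y ≈ 1.23 × 10⁶ mm⁴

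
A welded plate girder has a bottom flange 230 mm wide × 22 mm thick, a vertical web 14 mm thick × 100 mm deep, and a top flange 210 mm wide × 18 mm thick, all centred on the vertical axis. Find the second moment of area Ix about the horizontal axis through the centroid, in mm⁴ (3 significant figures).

Ix ≈ 3.27 × 10⁷ mm⁴

Break the section into simple shapes (no overlaps), measuring from the bottom-left corner of the bounding box.
Bottom plate: 230 × 22, A = 5 060 mm², y = 11 mm, Ī = 204 087 mm⁴.
Web plate: 14 × 100, A = 1 400 mm², y = 72 mm, Ī = 1 166 667 mm⁴.
Top plate: 210 × 18, A = 3 780 mm², y = 131 mm, Ī = 102 060 mm⁴.
Centroid: ȳ = ΣA·y / ΣA = 63.637 mm.
Transfer each piece to the horizontal axis through the centroid using Ī + A·d² with d = y − 63.637:
  bottom plate: d = -52.637 mm → contributes +14 223 445 mm⁴
  web plate: d = 8.3633 mm → contributes +1 264 589 mm⁴
  top plate: d = 67.363 mm → contributes +17 254 988 mm⁴
Total I = 32 743 022 mm⁴.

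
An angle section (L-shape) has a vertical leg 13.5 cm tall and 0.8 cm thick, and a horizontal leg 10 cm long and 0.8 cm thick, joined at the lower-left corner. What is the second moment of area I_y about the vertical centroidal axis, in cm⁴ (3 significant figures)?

Split into non-overlapping primitives; take the origin at the lower-left of the bounding box.
Vertical leg: 0.8 × 13.5, A = 10.8 cm², x = 0.4 cm, Ī = 0.576 cm⁴.
Horizontal leg (remainder): 9.2 × 0.8, A = 7.36 cm², x = 5.4 cm, Ī = 51.913 cm⁴.
Centroid: x̄ = ΣA·x / ΣA = 2.4264 cm.
Transfer each piece to the vertical centroidal axis using Ī + A·d² with d = x − 2.4264:
  vertical leg: d = -2.0264 cm → contributes +44.925 cm⁴
  horizontal leg (remainder): d = 2.9736 cm → contributes +116.99 cm⁴
Total I = 161.92 cm⁴.

I_y ≈ 162 cm⁴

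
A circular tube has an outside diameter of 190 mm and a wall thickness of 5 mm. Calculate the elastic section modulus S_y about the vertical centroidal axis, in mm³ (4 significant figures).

Decompose the section into non-overlapping parts with the origin at the bottom-left of its bounding rectangle.
Outer circle: ⌀190, A = 28352.9 mm², x = 95 mm, Ī = 63 971 171 mm⁴.
Bore (subtracted): ⌀180, A = 25446.9 mm², x = 95 mm, Ī = 51 529 974 mm⁴.
By symmetry the centroid is at mid-width, x̄ = 95 mm.
All pieces are centred on the vertical centroidal axis, so I = ΣĪ (holes subtracted) = 12 441 198 mm⁴.
Extreme fibre distance c = 95 mm; S = I/c = 130 960 mm³.

S_y ≈ 1.310 × 10⁵ mm³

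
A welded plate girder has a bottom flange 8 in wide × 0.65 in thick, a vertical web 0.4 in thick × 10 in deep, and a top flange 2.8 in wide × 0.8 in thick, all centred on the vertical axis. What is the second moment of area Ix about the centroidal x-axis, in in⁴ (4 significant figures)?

Treat the section as a set of non-overlapping primitives; coordinates are from the bounding-box lower-left.
Bottom plate: 8 × 0.65, A = 5.2 in², y = 0.325 in, Ī = 0.183083 in⁴.
Web plate: 0.4 × 10, A = 4 in², y = 5.65 in, Ī = 33.3333 in⁴.
Top plate: 2.8 × 0.8, A = 2.24 in², y = 11.05 in, Ī = 0.119467 in⁴.
Centroid: ȳ = ΣA·y / ΣA = 4.28689 in.
Transfer each piece to the centroidal x-axis using Ī + A·d² with d = y − 4.28689:
  bottom plate: d = -3.96189 in → contributes +81.8052 in⁴
  web plate: d = 1.36311 in → contributes +40.7656 in⁴
  top plate: d = 6.76311 in → contributes +102.576 in⁴
Total I = 225.147 in⁴.

Ix ≈ 225.1 in⁴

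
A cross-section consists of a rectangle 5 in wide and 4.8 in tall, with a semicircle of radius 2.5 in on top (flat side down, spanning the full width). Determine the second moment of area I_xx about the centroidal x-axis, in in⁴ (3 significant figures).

Split into non-overlapping primitives; take the origin at the lower-left of the bounding box.
Rectangular body: 5 × 4.8, A = 24 in², y = 2.4 in, Ī = 46.08 in⁴.
Semicircular cap: semicircle r = 2.5, A = 9.8175 in², y = 5.861 in, Ī = 4.2874 in⁴.
Centroid: ȳ = ΣA·y / ΣA = 3.4048 in.
Transfer each piece to the centroidal x-axis using Ī + A·d² with d = y − 3.4048:
  rectangular body: d = -1.0048 in → contributes +70.309 in⁴
  semicircular cap: d = 2.4563 in → contributes +63.519 in⁴
Total I = 133.83 in⁴.

I_xx ≈ 134 in⁴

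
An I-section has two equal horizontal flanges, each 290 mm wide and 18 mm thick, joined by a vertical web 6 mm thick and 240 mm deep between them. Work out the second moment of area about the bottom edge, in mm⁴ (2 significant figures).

Split into non-overlapping primitives; take the origin at the lower-left of the bounding box.
Bottom flange: 290 × 18, A = 5 220 mm², y = 9 mm, Ī = 140 940 mm⁴.
Web: 6 × 240, A = 1 440 mm², y = 138 mm, Ī = 6 912 000 mm⁴.
Top flange: 290 × 18, A = 5 220 mm², y = 267 mm, Ī = 140 940 mm⁴.
Transfer each piece to a horizontal axis along the bottom face using Ī + A·d² with d = y − 0:
  bottom flange: d = 9 mm → contributes +563 760 mm⁴
  web: d = 138 mm → contributes +34 335 360 mm⁴
  top flange: d = 267 mm → contributes +372 269 520 mm⁴
Total I = 407 168 640 mm⁴.

I_base ≈ 4.1 × 10⁸ mm⁴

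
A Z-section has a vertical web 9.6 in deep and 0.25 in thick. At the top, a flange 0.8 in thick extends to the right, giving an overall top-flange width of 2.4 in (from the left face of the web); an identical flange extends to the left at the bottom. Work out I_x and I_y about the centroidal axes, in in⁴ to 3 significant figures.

I_x ≈ 85.2 in⁴, I_y ≈ 6.29 in⁴

Treat the section as a set of non-overlapping primitives; coordinates are from the bounding-box lower-left.
Web: 0.25 × 9.6, A = 2.4 in², y = 4.8 in, Ī = 18.432 in⁴.
Top flange (beyond web): 2.15 × 0.8, A = 1.72 in², y = 9.2 in, Ī = 0.091733 in⁴.
Bottom flange (beyond web): 2.15 × 0.8, A = 1.72 in², y = 0.4 in, Ī = 0.091733 in⁴.
Centroid: ȳ = ΣA·y / ΣA = 4.8 in.
Transfer each piece to the centroidal x-axis using Ī + A·d² with d = y − 4.8:
  web: d = 0 in → contributes +18.432 in⁴
  top flange (beyond web): d = 4.4 in → contributes +33.391 in⁴
  bottom flange (beyond web): d = -4.4 in → contributes +33.391 in⁴
Total I = 85.214 in⁴.
For the y-axis: x̄ = 2.275 in.
Repeating about the centroidal y-axis gives I_y = 6.2912 in⁴.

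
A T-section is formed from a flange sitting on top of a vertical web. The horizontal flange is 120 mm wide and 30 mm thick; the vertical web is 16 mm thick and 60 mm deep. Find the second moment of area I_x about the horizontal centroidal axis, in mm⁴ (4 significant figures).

I_x ≈ 2.093 × 10⁶ mm⁴

Break the section into simple shapes (no overlaps), measuring from the bottom-left corner of the bounding box.
Flange: 120 × 30, A = 3 600 mm², y = 75 mm, Ī = 270 000 mm⁴.
Web: 16 × 60, A = 960 mm², y = 30 mm, Ī = 288 000 mm⁴.
Centroid: ȳ = ΣA·y / ΣA = 65.5263 mm.
Transfer each piece to the horizontal centroidal axis using Ī + A·d² with d = y − 65.5263:
  flange: d = 9.47368 mm → contributes +593 102 mm⁴
  web: d = -35.5263 mm → contributes +1 499 634 mm⁴
Total I = 2 092 737 mm⁴.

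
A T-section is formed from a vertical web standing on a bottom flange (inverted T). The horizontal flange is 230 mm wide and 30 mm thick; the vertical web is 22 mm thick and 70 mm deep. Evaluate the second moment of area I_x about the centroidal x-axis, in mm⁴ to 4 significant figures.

Break the section into simple shapes (no overlaps), measuring from the bottom-left corner of the bounding box.
Flange: 230 × 30, A = 6 900 mm², y = 15 mm, Ī = 517 500 mm⁴.
Web: 22 × 70, A = 1 540 mm², y = 65 mm, Ī = 628 833 mm⁴.
Centroid: ȳ = ΣA·y / ΣA = 24.1232 mm.
Transfer each piece to the centroidal x-axis using Ī + A·d² with d = y − 24.1232:
  flange: d = -9.12322 mm → contributes +1 091 809 mm⁴
  web: d = 40.8768 mm → contributes +3 202 036 mm⁴
Total I = 4 293 845 mm⁴.

I_x ≈ 4.294 × 10⁶ mm⁴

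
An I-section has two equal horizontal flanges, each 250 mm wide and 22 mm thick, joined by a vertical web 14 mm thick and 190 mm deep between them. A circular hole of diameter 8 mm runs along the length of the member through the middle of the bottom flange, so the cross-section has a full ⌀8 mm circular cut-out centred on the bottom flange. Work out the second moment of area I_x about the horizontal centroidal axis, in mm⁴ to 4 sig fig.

Treat the section as a set of non-overlapping primitives; coordinates are from the bounding-box lower-left.
Bottom flange: 250 × 22, A = 5 500 mm², y = 11 mm, Ī = 221 833 mm⁴.
Web: 14 × 190, A = 2 660 mm², y = 117 mm, Ī = 8 002 167 mm⁴.
Top flange: 250 × 22, A = 5 500 mm², y = 223 mm, Ī = 221 833 mm⁴.
Hole (subtracted): ⌀8, A = 50.2655 mm², y = 11 mm, Ī = 201.062 mm⁴.
Centroid: ȳ = ΣA·y / ΣA = 117.391 mm.
Transfer each piece to the horizontal centroidal axis using Ī + A·d² with d = y − 117.391:
  bottom flange: d = -106.391 mm → contributes +62 477 159 mm⁴
  web: d = -0.391495 mm → contributes +8 002 574 mm⁴
  top flange: d = 105.609 mm → contributes +61 564 193 mm⁴
  hole: d = -106.391 mm → contributes −569 164 mm⁴
Total I = 131 474 763 mm⁴.

I_x ≈ 1.315 × 10⁸ mm⁴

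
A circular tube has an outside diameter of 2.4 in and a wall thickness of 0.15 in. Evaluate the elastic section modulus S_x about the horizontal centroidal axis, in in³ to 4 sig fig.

S_x ≈ 0.5616 in³

Split into non-overlapping primitives; take the origin at the lower-left of the bounding box.
Outer circle: ⌀2.4, A = 4.52389 in², y = 1.2 in, Ī = 1.6286 in⁴.
Bore (subtracted): ⌀2.1, A = 3.46361 in², y = 1.2 in, Ī = 0.954656 in⁴.
By symmetry the centroid is at mid-height, ȳ = 1.2 in.
All pieces are centred on the horizontal centroidal axis, so I = ΣĪ (holes subtracted) = 0.673945 in⁴.
Extreme fibre distance c = 1.2 in; S = I/c = 0.561621 in³.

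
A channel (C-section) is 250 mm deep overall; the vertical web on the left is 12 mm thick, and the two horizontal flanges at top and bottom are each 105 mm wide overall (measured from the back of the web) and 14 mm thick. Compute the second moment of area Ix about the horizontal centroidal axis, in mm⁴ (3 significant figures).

Ix ≈ 5.19 × 10⁷ mm⁴

Break the section into simple shapes (no overlaps), measuring from the bottom-left corner of the bounding box.
Web: 12 × 250, A = 3 000 mm², y = 125 mm, Ī = 15 625 000 mm⁴.
Top flange (beyond web): 93 × 14, A = 1 302 mm², y = 243 mm, Ī = 21 266 mm⁴.
Bottom flange (beyond web): 93 × 14, A = 1 302 mm², y = 7 mm, Ī = 21 266 mm⁴.
By symmetry the centroid is at mid-height, ȳ = 125 mm.
Transfer each piece to the horizontal centroidal axis using Ī + A·d² with d = y − 125:
  web: d = 0 mm → contributes +15 625 000 mm⁴
  top flange (beyond web): d = 118 mm → contributes +18 150 314 mm⁴
  bottom flange (beyond web): d = -118 mm → contributes +18 150 314 mm⁴
Total I = 51 925 628 mm⁴.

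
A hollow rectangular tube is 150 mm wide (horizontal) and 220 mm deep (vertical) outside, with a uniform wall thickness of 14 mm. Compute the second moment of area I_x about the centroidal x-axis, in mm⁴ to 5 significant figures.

I_x ≈ 6.1141 × 10⁷ mm⁴

Split into non-overlapping primitives; take the origin at the lower-left of the bounding box.
Outer rectangle: 150 × 220, A = 33 000 mm², y = 110 mm, Ī = 133 100 000 mm⁴.
Inner void (subtracted): 122 × 192, A = 23 424 mm², y = 110 mm, Ī = 71 958 528 mm⁴.
By symmetry the centroid is at mid-height, ȳ = 110 mm.
All pieces are centred on the centroidal x-axis, so I = ΣĪ (holes subtracted) = 61 141 472 mm⁴.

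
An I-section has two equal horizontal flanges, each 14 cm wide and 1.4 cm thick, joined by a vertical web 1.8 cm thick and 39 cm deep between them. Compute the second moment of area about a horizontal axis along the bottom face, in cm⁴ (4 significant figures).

I_base ≈ 7.269 × 10⁴ cm⁴

Break the section into simple shapes (no overlaps), measuring from the bottom-left corner of the bounding box.
Bottom flange: 14 × 1.4, A = 19.6 cm², y = 0.7 cm, Ī = 3.20133 cm⁴.
Web: 1.8 × 39, A = 70.2 cm², y = 20.9 cm, Ī = 8897.85 cm⁴.
Top flange: 14 × 1.4, A = 19.6 cm², y = 41.1 cm, Ī = 3.20133 cm⁴.
Transfer each piece to the bottom edge using Ī + A·d² with d = y − 0:
  bottom flange: d = 0.7 cm → contributes +12.8053 cm⁴
  web: d = 20.9 cm → contributes +39561.9 cm⁴
  top flange: d = 41.1 cm → contributes +33111.7 cm⁴
Total I = 72686.4 cm⁴.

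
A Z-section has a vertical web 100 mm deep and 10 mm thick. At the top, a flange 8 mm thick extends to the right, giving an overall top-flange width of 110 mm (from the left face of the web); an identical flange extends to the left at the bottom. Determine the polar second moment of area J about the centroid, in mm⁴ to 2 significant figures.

J ≈ 1.0 × 10⁷ mm⁴

Treat the section as a set of non-overlapping primitives; coordinates are from the bounding-box lower-left.
Web: 10 × 100, A = 1 000 mm², y = 50 mm, Ī = 833 333 mm⁴.
Top flange (beyond web): 100 × 8, A = 800 mm², y = 96 mm, Ī = 4 267 mm⁴.
Bottom flange (beyond web): 100 × 8, A = 800 mm², y = 4 mm, Ī = 4 267 mm⁴.
Centroid: ȳ = ΣA·y / ΣA = 50 mm.
Transfer each piece to the centroidal x-axis using Ī + A·d² with d = y − 50:
  web: d = 0 mm → contributes +833 333 mm⁴
  top flange (beyond web): d = 46 mm → contributes +1 697 067 mm⁴
  bottom flange (beyond web): d = -46 mm → contributes +1 697 067 mm⁴
Total I = 4 227 467 mm⁴.
For the y-axis: x̄ = 105 mm.
Repeating about the centroidal y-axis gives I_y = 6 181 667 mm⁴.
Polar second moment: J = I_x + I_y = 10 409 133 mm⁴.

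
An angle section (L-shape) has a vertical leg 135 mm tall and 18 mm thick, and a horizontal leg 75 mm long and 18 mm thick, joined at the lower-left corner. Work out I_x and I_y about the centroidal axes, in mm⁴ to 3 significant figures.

Treat the section as a set of non-overlapping primitives; coordinates are from the bounding-box lower-left.
Vertical leg: 18 × 135, A = 2 430 mm², y = 67.5 mm, Ī = 3 690 563 mm⁴.
Horizontal leg (remainder): 57 × 18, A = 1 026 mm², y = 9 mm, Ī = 27 702 mm⁴.
Centroid: ȳ = ΣA·y / ΣA = 50.133 mm.
Transfer each piece to the centroidal x-axis using Ī + A·d² with d = y − 50.133:
  vertical leg: d = 17.367 mm → contributes +4 423 497 mm⁴
  horizontal leg (remainder): d = -41.133 mm → contributes +1 763 600 mm⁴
Total I = 6 187 097 mm⁴.
For the y-axis: x̄ = 20.133 mm.
Repeating about the centroidal y-axis gives I_y = 1 357 877 mm⁴.

I_x ≈ 6.19 × 10⁶ mm⁴, I_y ≈ 1.36 × 10⁶ mm⁴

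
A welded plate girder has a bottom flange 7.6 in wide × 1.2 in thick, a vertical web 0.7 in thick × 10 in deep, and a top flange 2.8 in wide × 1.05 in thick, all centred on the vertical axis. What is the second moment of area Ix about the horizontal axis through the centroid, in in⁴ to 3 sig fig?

Break the section into simple shapes (no overlaps), measuring from the bottom-left corner of the bounding box.
Bottom plate: 7.6 × 1.2, A = 9.12 in², y = 0.6 in, Ī = 1.0944 in⁴.
Web plate: 0.7 × 10, A = 7 in², y = 6.2 in, Ī = 58.333 in⁴.
Top plate: 2.8 × 1.05, A = 2.94 in², y = 11.725 in, Ī = 0.27011 in⁴.
Centroid: ȳ = ΣA·y / ΣA = 4.3727 in.
Transfer each piece to the horizontal axis through the centroid using Ī + A·d² with d = y − 4.3727:
  bottom plate: d = -3.7727 in → contributes +130.9 in⁴
  web plate: d = 1.8273 in → contributes +81.707 in⁴
  top plate: d = 7.3523 in → contributes +159.2 in⁴
Total I = 371.8 in⁴.

Ix ≈ 372 in⁴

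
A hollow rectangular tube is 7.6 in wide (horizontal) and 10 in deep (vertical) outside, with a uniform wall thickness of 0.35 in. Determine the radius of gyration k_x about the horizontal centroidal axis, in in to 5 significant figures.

k_x ≈ 3.8000 in

Break the section into simple shapes (no overlaps), measuring from the bottom-left corner of the bounding box.
Outer rectangle: 7.6 × 10, A = 76 in², y = 5 in, Ī = 633.3333 in⁴.
Inner void (subtracted): 6.9 × 9.3, A = 64.17 in², y = 5 in, Ī = 462.5053 in⁴.
By symmetry the centroid is at mid-height, ȳ = 5 in.
All pieces are centred on the horizontal centroidal axis, so I = ΣĪ (holes subtracted) = 170.8281 in⁴.
Radius of gyration: k = √(I/A) = √(170.8281 / 11.83) = 3.800032 in.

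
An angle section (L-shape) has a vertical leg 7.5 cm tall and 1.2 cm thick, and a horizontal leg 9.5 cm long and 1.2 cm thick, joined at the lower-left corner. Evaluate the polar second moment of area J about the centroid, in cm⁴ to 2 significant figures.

Treat the section as a set of non-overlapping primitives; coordinates are from the bounding-box lower-left.
Vertical leg: 1.2 × 7.5, A = 9 cm², y = 3.75 cm, Ī = 42.19 cm⁴.
Horizontal leg (remainder): 8.3 × 1.2, A = 9.96 cm², y = 0.6 cm, Ī = 1.195 cm⁴.
Centroid: ȳ = ΣA·y / ΣA = 2.095 cm.
Transfer each piece to the centroidal x-axis using Ī + A·d² with d = y − 2.095:
  vertical leg: d = 1.655 cm → contributes +66.83 cm⁴
  horizontal leg (remainder): d = -1.495 cm → contributes +23.46 cm⁴
Total I = 90.29 cm⁴.
For the y-axis: x̄ = 3.095 cm.
Repeating about the centroidal y-axis gives I_y = 164.9 cm⁴.
Polar second moment: J = I_x + I_y = 255.2 cm⁴.

J ≈ 260 cm⁴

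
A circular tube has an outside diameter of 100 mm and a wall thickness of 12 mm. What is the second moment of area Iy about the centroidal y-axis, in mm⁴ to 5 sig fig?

Treat the section as a set of non-overlapping primitives; coordinates are from the bounding-box lower-left.
Outer circle: ⌀100, A = 7853.982 mm², x = 50 mm, Ī = 4 908 739 mm⁴.
Bore (subtracted): ⌀76, A = 4536.46 mm², x = 50 mm, Ī = 1 637 662 mm⁴.
By symmetry the centroid is at mid-width, x̄ = 50 mm.
All pieces are centred on the centroidal y-axis, so I = ΣĪ (holes subtracted) = 3 271 077 mm⁴.

Iy ≈ 3.2711 × 10⁶ mm⁴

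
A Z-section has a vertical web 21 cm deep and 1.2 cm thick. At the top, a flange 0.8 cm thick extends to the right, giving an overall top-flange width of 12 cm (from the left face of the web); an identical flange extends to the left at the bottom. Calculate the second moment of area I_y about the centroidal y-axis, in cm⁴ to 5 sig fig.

Split into non-overlapping primitives; take the origin at the lower-left of the bounding box.
Web: 1.2 × 21, A = 25.2 cm², x = 11.4 cm, Ī = 3.024 cm⁴.
Top flange (beyond web): 10.8 × 0.8, A = 8.64 cm², x = 17.4 cm, Ī = 83.9808 cm⁴.
Bottom flange (beyond web): 10.8 × 0.8, A = 8.64 cm², x = 5.4 cm, Ī = 83.9808 cm⁴.
Centroid: x̄ = ΣA·x / ΣA = 11.4 cm.
Transfer each piece to the centroidal y-axis using Ī + A·d² with d = x − 11.4:
  web: d = 0 cm → contributes +3.024 cm⁴
  top flange (beyond web): d = 6 cm → contributes +395.0208 cm⁴
  bottom flange (beyond web): d = -6 cm → contributes +395.0208 cm⁴
Total I = 793.0656 cm⁴.

I_y ≈ 793.07 cm⁴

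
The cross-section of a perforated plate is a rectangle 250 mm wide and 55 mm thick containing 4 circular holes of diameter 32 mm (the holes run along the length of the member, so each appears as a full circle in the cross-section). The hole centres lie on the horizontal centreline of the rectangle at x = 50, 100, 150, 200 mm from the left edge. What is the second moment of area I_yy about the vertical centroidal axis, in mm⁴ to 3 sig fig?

Treat the section as a set of non-overlapping primitives; coordinates are from the bounding-box lower-left.
Plate: 250 × 55, A = 13 750 mm², x = 125 mm, Ī = 71 614 583 mm⁴.
Hole 1 (subtracted): ⌀32, A = 804.25 mm², x = 50 mm, Ī = 51 472 mm⁴.
Hole 2 (subtracted): ⌀32, A = 804.25 mm², x = 100 mm, Ī = 51 472 mm⁴.
Hole 3 (subtracted): ⌀32, A = 804.25 mm², x = 150 mm, Ī = 51 472 mm⁴.
Hole 4 (subtracted): ⌀32, A = 804.25 mm², x = 200 mm, Ī = 51 472 mm⁴.
By symmetry the centroid is at mid-width, x̄ = 125 mm.
Transfer each piece to the vertical centroidal axis using Ī + A·d² with d = x − 125:
  plate: d = 0 mm → contributes +71 614 583 mm⁴
  hole 1: d = -75 mm → contributes −4 575 365 mm⁴
  hole 2: d = -25 mm → contributes −554 127 mm⁴
  hole 3: d = 25 mm → contributes −554 127 mm⁴
  hole 4: d = 75 mm → contributes −4 575 365 mm⁴
Total I = 61 355 599 mm⁴.

I_yy ≈ 6.14 × 10⁷ mm⁴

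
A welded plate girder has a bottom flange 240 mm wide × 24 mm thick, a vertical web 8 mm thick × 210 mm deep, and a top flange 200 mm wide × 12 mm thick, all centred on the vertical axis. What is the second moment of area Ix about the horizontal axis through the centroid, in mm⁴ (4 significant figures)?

Ix ≈ 9.802 × 10⁷ mm⁴

Treat the section as a set of non-overlapping primitives; coordinates are from the bounding-box lower-left.
Bottom plate: 240 × 24, A = 5 760 mm², y = 12 mm, Ī = 276 480 mm⁴.
Web plate: 8 × 210, A = 1 680 mm², y = 129 mm, Ī = 6 174 000 mm⁴.
Top plate: 200 × 12, A = 2 400 mm², y = 240 mm, Ī = 28 800 mm⁴.
Centroid: ȳ = ΣA·y / ΣA = 87.5854 mm.
Transfer each piece to the horizontal axis through the centroid using Ī + A·d² with d = y − 87.5854:
  bottom plate: d = -75.5854 mm → contributes +33 184 210 mm⁴
  web plate: d = 41.4146 mm → contributes +9 055 489 mm⁴
  top plate: d = 152.415 mm → contributes +55 781 330 mm⁴
Total I = 98 021 028 mm⁴.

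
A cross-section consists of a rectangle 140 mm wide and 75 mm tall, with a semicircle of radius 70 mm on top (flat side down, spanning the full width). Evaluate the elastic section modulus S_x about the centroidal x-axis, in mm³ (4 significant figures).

Treat the section as a set of non-overlapping primitives; coordinates are from the bounding-box lower-left.
Rectangular body: 140 × 75, A = 10 500 mm², y = 37.5 mm, Ī = 4 921 875 mm⁴.
Semicircular cap: semicircle r = 70, A = 7696.9 mm², y = 104.709 mm, Ī = 2 635 265 mm⁴.
Centroid: ȳ = ΣA·y / ΣA = 65.9279 mm.
Transfer each piece to the centroidal x-axis using Ī + A·d² with d = y − 65.9279:
  rectangular body: d = -28.4279 mm → contributes +13 407 428 mm⁴
  semicircular cap: d = 38.781 mm → contributes +14 211 131 mm⁴
Total I = 27 618 560 mm⁴.
Extreme fibre distance c = 79.0721 mm; S = I/c = 349 283 mm³.

S_x ≈ 3.493 × 10⁵ mm³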